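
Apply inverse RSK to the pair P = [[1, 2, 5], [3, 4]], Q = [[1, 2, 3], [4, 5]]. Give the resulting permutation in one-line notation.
Reverse the RSK construction: for i from n down to 1, find the cell of Q containing i, remove the entry at that cell from P, and reverse-bump it up through P; the value ejected from row 1 is w(i).

Step i=5: Q has 5 at row 2, column 2; remove 4 from row 2 of P and reverse-bump: 4 enters row 1 and ejects 2. So w(5) = 2. P is now [[1, 4, 5], [3]].
Step i=4: Q has 4 at row 2, column 1; remove 3 from row 2 of P and reverse-bump: 3 enters row 1 and ejects 1. So w(4) = 1. P is now [[3, 4, 5]].
Step i=3: Q has 3 at row 1, column 3; remove that cell from P, ejecting 5. So w(3) = 5. P is now [[3, 4]].
Step i=2: Q has 2 at row 1, column 2; remove that cell from P, ejecting 4. So w(2) = 4. P is now [[3]].
Step i=1: Q has 1 at row 1, column 1; remove that cell from P, ejecting 3. So w(1) = 3. P is now [].

So w = 3 4 5 1 2.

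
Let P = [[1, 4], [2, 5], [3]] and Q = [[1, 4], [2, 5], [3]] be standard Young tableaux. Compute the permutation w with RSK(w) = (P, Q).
Reverse RSK: for i = n, n-1, ..., 1, locate i in Q, remove the corresponding corner cell from P, and reverse-bump its entry up through P; the value ejected from row 1 is w(i).

So w = 3 2 1 5 4.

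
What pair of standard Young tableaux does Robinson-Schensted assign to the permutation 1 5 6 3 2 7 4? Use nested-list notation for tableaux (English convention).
P = [[1, 2, 4, 7], [3, 6], [5]], Q = [[1, 2, 3, 6], [4, 7], [5]]

Insert each entry of the permutation into P by Schensted row insertion, recording in Q the position of each new cell.

After inserting 1: P = [[1]].
After inserting 5: P = [[1, 5]].
After inserting 6: P = [[1, 5, 6]].
After inserting 3: P = [[1, 3, 6], [5]].
After inserting 2: P = [[1, 2, 6], [3], [5]].
After inserting 7: P = [[1, 2, 6, 7], [3], [5]].
After inserting 4: P = [[1, 2, 4, 7], [3, 6], [5]].

So P = [[1, 2, 4, 7], [3, 6], [5]], Q = [[1, 2, 3, 6], [4, 7], [5]].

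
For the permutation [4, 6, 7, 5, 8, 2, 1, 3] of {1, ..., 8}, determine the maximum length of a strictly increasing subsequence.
4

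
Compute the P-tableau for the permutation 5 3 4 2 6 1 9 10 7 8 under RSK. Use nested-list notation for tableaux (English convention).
Insert 5: appended to row 1. P = [[5]].
Insert 3: 3 bumps 5 from row 1; 5 starts row 2. P = [[3], [5]].
Insert 4: appended to row 1. P = [[3, 4], [5]].
Insert 2: 2 bumps 3 from row 1; 3 bumps 5 from row 2; 5 starts row 3. P = [[2, 4], [3], [5]].
Insert 6: appended to row 1. P = [[2, 4, 6], [3], [5]].
Insert 1: 1 bumps 2 from row 1; 2 bumps 3 from row 2; 3 bumps 5 from row 3; 5 starts row 4. P = [[1, 4, 6], [2], [3], [5]].
Insert 9: appended to row 1. P = [[1, 4, 6, 9], [2], [3], [5]].
Insert 10: appended to row 1. P = [[1, 4, 6, 9, 10], [2], [3], [5]].
Insert 7: 7 bumps 9 from row 1; 9 appends to row 2. P = [[1, 4, 6, 7, 10], [2, 9], [3], [5]].
Insert 8: 8 bumps 10 from row 1; 10 appends to row 2. P = [[1, 4, 6, 7, 8], [2, 9, 10], [3], [5]].

So P = [[1, 4, 6, 7, 8], [2, 9, 10], [3], [5]].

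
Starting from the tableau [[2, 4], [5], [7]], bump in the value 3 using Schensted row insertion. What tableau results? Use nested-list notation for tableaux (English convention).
In row 1, 3 replaces 4 (the leftmost entry greater than 3); 4 is bumped to row 2. In row 2, 4 replaces 5 (the leftmost entry greater than 4); 5 is bumped to row 3. In row 3, 5 replaces 7 (the leftmost entry greater than 5); 7 is bumped to row 4. 7 starts a new row 4. The new tableau is [[2, 3], [4], [5], [7]].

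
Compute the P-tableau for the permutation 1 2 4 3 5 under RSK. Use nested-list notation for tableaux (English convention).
P = [[1, 2, 3, 5], [4]]

Insert 1: appended to row 1. P = [[1]].
Insert 2: appended to row 1. P = [[1, 2]].
Insert 4: appended to row 1. P = [[1, 2, 4]].
Insert 3: 3 bumps 4 from row 1; 4 starts row 2. P = [[1, 2, 3], [4]].
Insert 5: appended to row 1. P = [[1, 2, 3, 5], [4]].

So P = [[1, 2, 3, 5], [4]].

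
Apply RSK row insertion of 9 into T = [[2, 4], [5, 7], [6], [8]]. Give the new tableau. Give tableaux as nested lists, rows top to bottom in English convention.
9 is larger than every entry of row 1, so it is appended to row 1. The new tableau is [[2, 4, 9], [5, 7], [6], [8]].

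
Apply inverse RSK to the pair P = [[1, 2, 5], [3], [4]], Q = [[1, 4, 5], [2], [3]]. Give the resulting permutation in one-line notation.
Reverse the RSK construction: for i from n down to 1, find the cell of Q containing i, remove the entry at that cell from P, and reverse-bump it up through P; the value ejected from row 1 is w(i).

Step i=5: Q has 5 at row 1, column 3; remove that cell from P, ejecting 5. So w(5) = 5. P is now [[1, 2], [3], [4]].
Step i=4: Q has 4 at row 1, column 2; remove that cell from P, ejecting 2. So w(4) = 2. P is now [[1], [3], [4]].
Step i=3: Q has 3 at row 3, column 1; remove 4 from row 3 of P and reverse-bump: 4 enters row 2 and ejects 3; 3 enters row 1 and ejects 1. So w(3) = 1. P is now [[3], [4]].
Step i=2: Q has 2 at row 2, column 1; remove 4 from row 2 of P and reverse-bump: 4 enters row 1 and ejects 3. So w(2) = 3. P is now [[4]].
Step i=1: Q has 1 at row 1, column 1; remove that cell from P, ejecting 4. So w(1) = 4. P is now [].

So w = 4 3 1 2 5.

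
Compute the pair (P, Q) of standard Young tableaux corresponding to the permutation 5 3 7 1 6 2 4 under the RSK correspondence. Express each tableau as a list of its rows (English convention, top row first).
P = [[1, 2, 4], [3, 6], [5, 7]], Q = [[1, 3, 7], [2, 5], [4, 6]]

Insert each entry of the permutation into P by Schensted row insertion, recording in Q the position of each new cell.

Insert 5: appended to row 1. P = [[5]].
Insert 3: 3 bumps 5 from row 1; 5 starts row 2. P = [[3], [5]].
Insert 7: appended to row 1. P = [[3, 7], [5]].
Insert 1: 1 bumps 3 from row 1; 3 bumps 5 from row 2; 5 starts row 3. P = [[1, 7], [3], [5]].
Insert 6: 6 bumps 7 from row 1; 7 appends to row 2. P = [[1, 6], [3, 7], [5]].
Insert 2: 2 bumps 6 from row 1; 6 bumps 7 from row 2; 7 appends to row 3. P = [[1, 2], [3, 6], [5, 7]].
Insert 4: appended to row 1. P = [[1, 2, 4], [3, 6], [5, 7]].

So P = [[1, 2, 4], [3, 6], [5, 7]], Q = [[1, 3, 7], [2, 5], [4, 6]].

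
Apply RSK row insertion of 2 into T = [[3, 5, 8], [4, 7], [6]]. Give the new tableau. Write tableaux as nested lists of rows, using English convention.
[[2, 5, 8], [3, 7], [4], [6]]

In row 1, 2 replaces 3 (the leftmost entry greater than 2); 3 is bumped to row 2. In row 2, 3 replaces 4 (the leftmost entry greater than 3); 4 is bumped to row 3. In row 3, 4 replaces 6 (the leftmost entry greater than 4); 6 is bumped to row 4. 6 starts a new row 4. The new tableau is [[2, 5, 8], [3, 7], [4], [6]].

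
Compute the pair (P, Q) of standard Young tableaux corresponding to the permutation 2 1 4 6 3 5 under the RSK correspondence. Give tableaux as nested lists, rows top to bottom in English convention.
P = [[1, 3, 5], [2, 4, 6]], Q = [[1, 3, 4], [2, 5, 6]]

Insert each entry of the permutation into P by Schensted row insertion, recording in Q the position of each new cell.

Insert 2: appended to row 1. P = [[2]].
Insert 1: 1 bumps 2 from row 1; 2 starts row 2. P = [[1], [2]].
Insert 4: appended to row 1. P = [[1, 4], [2]].
Insert 6: appended to row 1. P = [[1, 4, 6], [2]].
Insert 3: 3 bumps 4 from row 1; 4 appends to row 2. P = [[1, 3, 6], [2, 4]].
Insert 5: 5 bumps 6 from row 1; 6 appends to row 2. P = [[1, 3, 5], [2, 4, 6]].

So P = [[1, 3, 5], [2, 4, 6]], Q = [[1, 3, 4], [2, 5, 6]].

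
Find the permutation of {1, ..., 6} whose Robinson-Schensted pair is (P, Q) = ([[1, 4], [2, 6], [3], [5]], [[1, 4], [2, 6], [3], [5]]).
Reverse the RSK construction: for i from n down to 1, find the cell of Q containing i, remove the entry at that cell from P, and reverse-bump it up through P; the value ejected from row 1 is w(i).

Step i=6: Q has 6 at row 2, column 2; remove 6 from row 2 of P and reverse-bump: 6 enters row 1 and ejects 4. So w(6) = 4. P is now [[1, 6], [2], [3], [5]].
Step i=5: Q has 5 at row 4, column 1; remove 5 from row 4 of P and reverse-bump: 5 enters row 3 and ejects 3; 3 enters row 2 and ejects 2; 2 enters row 1 and ejects 1. So w(5) = 1. P is now [[2, 6], [3], [5]].
Step i=4: Q has 4 at row 1, column 2; remove that cell from P, ejecting 6. So w(4) = 6. P is now [[2], [3], [5]].
Step i=3: Q has 3 at row 3, column 1; remove 5 from row 3 of P and reverse-bump: 5 enters row 2 and ejects 3; 3 enters row 1 and ejects 2. So w(3) = 2. P is now [[3], [5]].
Step i=2: Q has 2 at row 2, column 1; remove 5 from row 2 of P and reverse-bump: 5 enters row 1 and ejects 3. So w(2) = 3. P is now [[5]].
Step i=1: Q has 1 at row 1, column 1; remove that cell from P, ejecting 5. So w(1) = 5. P is now [].

So w = 5 3 2 6 1 4.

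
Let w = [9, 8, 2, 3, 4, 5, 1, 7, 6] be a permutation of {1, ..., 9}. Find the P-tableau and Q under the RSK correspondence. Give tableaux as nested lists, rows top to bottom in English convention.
Insert each entry of the permutation into P by Schensted row insertion, recording in Q the position of each new cell.

Insert 9: appended to row 1. P = [[9]].
Insert 8: 8 bumps 9 from row 1; 9 starts row 2. P = [[8], [9]].
Insert 2: 2 bumps 8 from row 1; 8 bumps 9 from row 2; 9 starts row 3. P = [[2], [8], [9]].
Insert 3: appended to row 1. P = [[2, 3], [8], [9]].
Insert 4: appended to row 1. P = [[2, 3, 4], [8], [9]].
Insert 5: appended to row 1. P = [[2, 3, 4, 5], [8], [9]].
Insert 1: 1 bumps 2 from row 1; 2 bumps 8 from row 2; 8 bumps 9 from row 3; 9 starts row 4. P = [[1, 3, 4, 5], [2], [8], [9]].
Insert 7: appended to row 1. P = [[1, 3, 4, 5, 7], [2], [8], [9]].
Insert 6: 6 bumps 7 from row 1; 7 appends to row 2. P = [[1, 3, 4, 5, 6], [2, 7], [8], [9]].

So P = [[1, 3, 4, 5, 6], [2, 7], [8], [9]], Q = [[1, 4, 5, 6, 8], [2, 9], [3], [7]].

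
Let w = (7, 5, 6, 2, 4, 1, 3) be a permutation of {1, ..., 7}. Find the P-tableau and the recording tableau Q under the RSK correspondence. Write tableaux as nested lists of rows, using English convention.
P = [[1, 3], [2, 4], [5, 6], [7]], Q = [[1, 3], [2, 5], [4, 7], [6]]

Insert each entry of the permutation into P by Schensted row insertion, recording in Q the position of each new cell.

After inserting 7: P = [[7]].
After inserting 5: P = [[5], [7]].
After inserting 6: P = [[5, 6], [7]].
After inserting 2: P = [[2, 6], [5], [7]].
After inserting 4: P = [[2, 4], [5, 6], [7]].
After inserting 1: P = [[1, 4], [2, 6], [5], [7]].
After inserting 3: P = [[1, 3], [2, 4], [5, 6], [7]].

So P = [[1, 3], [2, 4], [5, 6], [7]], Q = [[1, 3], [2, 5], [4, 7], [6]].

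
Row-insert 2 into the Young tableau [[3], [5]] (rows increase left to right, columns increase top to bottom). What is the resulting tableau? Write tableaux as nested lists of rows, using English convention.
[[2], [3], [5]]

In row 1, 2 replaces 3 (the leftmost entry greater than 2); 3 is bumped to row 2. In row 2, 3 replaces 5 (the leftmost entry greater than 3); 5 is bumped to row 3. 5 starts a new row 3. The new tableau is [[2], [3], [5]].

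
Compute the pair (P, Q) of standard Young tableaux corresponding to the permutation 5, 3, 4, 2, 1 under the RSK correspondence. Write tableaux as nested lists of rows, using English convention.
Insert each entry of the permutation into P by Schensted row insertion, recording in Q the position of each new cell.

Insert 5: appended to row 1. P = [[5]].
Insert 3: 3 bumps 5 from row 1; 5 starts row 2. P = [[3], [5]].
Insert 4: appended to row 1. P = [[3, 4], [5]].
Insert 2: 2 bumps 3 from row 1; 3 bumps 5 from row 2; 5 starts row 3. P = [[2, 4], [3], [5]].
Insert 1: 1 bumps 2 from row 1; 2 bumps 3 from row 2; 3 bumps 5 from row 3; 5 starts row 4. P = [[1, 4], [2], [3], [5]].

So P = [[1, 4], [2], [3], [5]], Q = [[1, 3], [2], [4], [5]].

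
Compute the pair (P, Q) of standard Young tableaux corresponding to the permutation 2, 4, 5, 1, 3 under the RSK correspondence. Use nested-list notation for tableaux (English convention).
P = [[1, 3, 5], [2, 4]], Q = [[1, 2, 3], [4, 5]]

Insert each entry of the permutation into P by Schensted row insertion, recording in Q the position of each new cell.

Insert 2: appended to row 1. P = [[2]], Q = [[1]].
Insert 4: appended to row 1. P = [[2, 4]], Q = [[1, 2]].
Insert 5: appended to row 1. P = [[2, 4, 5]], Q = [[1, 2, 3]].
Insert 1: 1 bumps 2 from row 1; 2 starts row 2. P = [[1, 4, 5], [2]], Q = [[1, 2, 3], [4]].
Insert 3: 3 bumps 4 from row 1; 4 appends to row 2. P = [[1, 3, 5], [2, 4]], Q = [[1, 2, 3], [4, 5]].

So P = [[1, 3, 5], [2, 4]], Q = [[1, 2, 3], [4, 5]].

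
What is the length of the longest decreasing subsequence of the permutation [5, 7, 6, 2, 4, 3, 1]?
5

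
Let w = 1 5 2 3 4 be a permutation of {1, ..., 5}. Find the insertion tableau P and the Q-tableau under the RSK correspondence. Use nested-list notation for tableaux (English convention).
P = [[1, 2, 3, 4], [5]], Q = [[1, 2, 4, 5], [3]]

Insert each entry of the permutation into P by Schensted row insertion, recording in Q the position of each new cell.

Insert 1: appended to row 1. P = [[1]].
Insert 5: appended to row 1. P = [[1, 5]].
Insert 2: 2 bumps 5 from row 1; 5 starts row 2. P = [[1, 2], [5]].
Insert 3: appended to row 1. P = [[1, 2, 3], [5]].
Insert 4: appended to row 1. P = [[1, 2, 3, 4], [5]].

So P = [[1, 2, 3, 4], [5]], Q = [[1, 2, 4, 5], [3]].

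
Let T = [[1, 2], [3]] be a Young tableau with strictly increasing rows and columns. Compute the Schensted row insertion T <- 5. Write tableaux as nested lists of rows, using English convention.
5 is larger than every entry of row 1, so it is appended to row 1. The new tableau is [[1, 2, 5], [3]].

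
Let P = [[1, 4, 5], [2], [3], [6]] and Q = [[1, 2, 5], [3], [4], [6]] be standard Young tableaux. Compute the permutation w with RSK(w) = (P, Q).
3 6 4 2 5 1

Reverse the RSK construction: for i from n down to 1, find the cell of Q containing i, remove the entry at that cell from P, and reverse-bump it up through P; the value ejected from row 1 is w(i).

Step i=6: Q has 6 at row 4, column 1; remove 6 from row 4 of P and reverse-bump: 6 enters row 3 and ejects 3; 3 enters row 2 and ejects 2; 2 enters row 1 and ejects 1. So w(6) = 1. P is now [[2, 4, 5], [3], [6]].
Step i=5: Q has 5 at row 1, column 3; remove that cell from P, ejecting 5. So w(5) = 5. P is now [[2, 4], [3], [6]].
Step i=4: Q has 4 at row 3, column 1; remove 6 from row 3 of P and reverse-bump: 6 enters row 2 and ejects 3; 3 enters row 1 and ejects 2. So w(4) = 2. P is now [[3, 4], [6]].
Step i=3: Q has 3 at row 2, column 1; remove 6 from row 2 of P and reverse-bump: 6 enters row 1 and ejects 4. So w(3) = 4. P is now [[3, 6]].
Step i=2: Q has 2 at row 1, column 2; remove that cell from P, ejecting 6. So w(2) = 6. P is now [[3]].
Step i=1: Q has 1 at row 1, column 1; remove that cell from P, ejecting 3. So w(1) = 3. P is now [].

So w = 3 6 4 2 5 1.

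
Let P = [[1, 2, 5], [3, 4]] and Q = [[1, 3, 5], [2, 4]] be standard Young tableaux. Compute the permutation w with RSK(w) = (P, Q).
Reverse the RSK construction: for i from n down to 1, find the cell of Q containing i, remove the entry at that cell from P, and reverse-bump it up through P; the value ejected from row 1 is w(i).

Step i=5: Q has 5 at row 1, column 3; remove that cell from P, ejecting 5. So w(5) = 5. P is now [[1, 2], [3, 4]].
Step i=4: Q has 4 at row 2, column 2; remove 4 from row 2 of P and reverse-bump: 4 enters row 1 and ejects 2. So w(4) = 2. P is now [[1, 4], [3]].
Step i=3: Q has 3 at row 1, column 2; remove that cell from P, ejecting 4. So w(3) = 4. P is now [[1], [3]].
Step i=2: Q has 2 at row 2, column 1; remove 3 from row 2 of P and reverse-bump: 3 enters row 1 and ejects 1. So w(2) = 1. P is now [[3]].
Step i=1: Q has 1 at row 1, column 1; remove that cell from P, ejecting 3. So w(1) = 3. P is now [].

So w = 3 1 4 2 5.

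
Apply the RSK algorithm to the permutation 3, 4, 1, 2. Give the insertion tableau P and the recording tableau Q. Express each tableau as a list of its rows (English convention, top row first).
P = [[1, 2], [3, 4]], Q = [[1, 2], [3, 4]]

Insert each entry of the permutation into P by Schensted row insertion, recording in Q the position of each new cell.

Insert 3: appended to row 1. P = [[3]].
Insert 4: appended to row 1. P = [[3, 4]].
Insert 1: 1 bumps 3 from row 1; 3 starts row 2. P = [[1, 4], [3]].
Insert 2: 2 bumps 4 from row 1; 4 appends to row 2. P = [[1, 2], [3, 4]].

So P = [[1, 2], [3, 4]], Q = [[1, 2], [3, 4]].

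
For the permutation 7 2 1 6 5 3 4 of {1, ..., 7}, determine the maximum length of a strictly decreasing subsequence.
4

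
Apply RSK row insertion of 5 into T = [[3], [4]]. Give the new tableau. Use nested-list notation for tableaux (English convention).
[[3, 5], [4]]

5 is larger than every entry of row 1, so it is appended to row 1. The new tableau is [[3, 5], [4]].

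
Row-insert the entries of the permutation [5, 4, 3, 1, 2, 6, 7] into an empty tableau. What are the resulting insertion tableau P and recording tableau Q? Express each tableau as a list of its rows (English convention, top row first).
P = [[1, 2, 6, 7], [3], [4], [5]], Q = [[1, 5, 6, 7], [2], [3], [4]]

Insert each entry of the permutation into P by Schensted row insertion, recording in Q the position of each new cell.

Insert 5: appended to row 1. P = [[5]].
Insert 4: 4 bumps 5 from row 1; 5 starts row 2. P = [[4], [5]].
Insert 3: 3 bumps 4 from row 1; 4 bumps 5 from row 2; 5 starts row 3. P = [[3], [4], [5]].
Insert 1: 1 bumps 3 from row 1; 3 bumps 4 from row 2; 4 bumps 5 from row 3; 5 starts row 4. P = [[1], [3], [4], [5]].
Insert 2: appended to row 1. P = [[1, 2], [3], [4], [5]].
Insert 6: appended to row 1. P = [[1, 2, 6], [3], [4], [5]].
Insert 7: appended to row 1. P = [[1, 2, 6, 7], [3], [4], [5]].

So P = [[1, 2, 6, 7], [3], [4], [5]], Q = [[1, 5, 6, 7], [2], [3], [4]].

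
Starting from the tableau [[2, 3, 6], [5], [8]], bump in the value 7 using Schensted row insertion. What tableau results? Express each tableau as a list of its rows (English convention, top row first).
7 is larger than every entry of row 1, so it is appended to row 1. The new tableau is [[2, 3, 6, 7], [5], [8]].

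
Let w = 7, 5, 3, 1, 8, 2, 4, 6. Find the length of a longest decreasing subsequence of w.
4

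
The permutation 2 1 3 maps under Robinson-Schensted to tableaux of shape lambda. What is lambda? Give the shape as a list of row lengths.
Row-insert each entry into an empty tableau.

After inserting 2: P = [[2]].
After inserting 1: P = [[1], [2]].
After inserting 3: P = [[1, 3], [2]].

The final insertion tableau P = [[1, 3], [2]] has shape [2, 1].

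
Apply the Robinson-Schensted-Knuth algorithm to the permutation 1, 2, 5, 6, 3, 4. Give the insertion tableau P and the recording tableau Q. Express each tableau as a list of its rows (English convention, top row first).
Insert each entry of the permutation into P by Schensted row insertion, recording in Q the position of each new cell.

Insert 1: appended to row 1. P = [[1]].
Insert 2: appended to row 1. P = [[1, 2]].
Insert 5: appended to row 1. P = [[1, 2, 5]].
Insert 6: appended to row 1. P = [[1, 2, 5, 6]].
Insert 3: 3 bumps 5 from row 1; 5 starts row 2. P = [[1, 2, 3, 6], [5]].
Insert 4: 4 bumps 6 from row 1; 6 appends to row 2. P = [[1, 2, 3, 4], [5, 6]].

So P = [[1, 2, 3, 4], [5, 6]], Q = [[1, 2, 3, 4], [5, 6]].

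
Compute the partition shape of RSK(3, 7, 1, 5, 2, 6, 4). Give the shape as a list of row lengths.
Row-insert each entry into an empty tableau.

After inserting 3: P = [[3]].
After inserting 7: P = [[3, 7]].
After inserting 1: P = [[1, 7], [3]].
After inserting 5: P = [[1, 5], [3, 7]].
After inserting 2: P = [[1, 2], [3, 5], [7]].
After inserting 6: P = [[1, 2, 6], [3, 5], [7]].
After inserting 4: P = [[1, 2, 4], [3, 5, 6], [7]].

The final insertion tableau P = [[1, 2, 4], [3, 5, 6], [7]] has shape [3, 3, 1].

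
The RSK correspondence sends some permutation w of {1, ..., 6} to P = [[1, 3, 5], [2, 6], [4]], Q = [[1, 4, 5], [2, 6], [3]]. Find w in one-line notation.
Reverse RSK: for i = n, n-1, ..., 1, locate i in Q, remove the corresponding corner cell from P, and reverse-bump its entry up through P; the value ejected from row 1 is w(i).

So w = 4 2 1 3 6 5.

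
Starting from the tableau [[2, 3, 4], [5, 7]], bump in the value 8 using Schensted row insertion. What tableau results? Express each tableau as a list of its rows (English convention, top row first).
[[2, 3, 4, 8], [5, 7]]

8 is larger than every entry of row 1, so it is appended to row 1. The new tableau is [[2, 3, 4, 8], [5, 7]].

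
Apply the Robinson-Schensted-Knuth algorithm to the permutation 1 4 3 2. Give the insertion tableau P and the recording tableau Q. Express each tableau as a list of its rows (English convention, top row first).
Insert each entry of the permutation into P by Schensted row insertion, recording in Q the position of each new cell.

Insert 1: appended to row 1. P = [[1]], Q = [[1]].
Insert 4: appended to row 1. P = [[1, 4]], Q = [[1, 2]].
Insert 3: 3 bumps 4 from row 1; 4 starts row 2. P = [[1, 3], [4]], Q = [[1, 2], [3]].
Insert 2: 2 bumps 3 from row 1; 3 bumps 4 from row 2; 4 starts row 3. P = [[1, 2], [3], [4]], Q = [[1, 2], [3], [4]].

So P = [[1, 2], [3], [4]], Q = [[1, 2], [3], [4]].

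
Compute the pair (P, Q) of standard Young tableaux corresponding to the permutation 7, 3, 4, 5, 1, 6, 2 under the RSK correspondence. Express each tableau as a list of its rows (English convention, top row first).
Insert each entry of the permutation into P by Schensted row insertion, recording in Q the position of each new cell.

Insert 7: appended to row 1. P = [[7]].
Insert 3: 3 bumps 7 from row 1; 7 starts row 2. P = [[3], [7]].
Insert 4: appended to row 1. P = [[3, 4], [7]].
Insert 5: appended to row 1. P = [[3, 4, 5], [7]].
Insert 1: 1 bumps 3 from row 1; 3 bumps 7 from row 2; 7 starts row 3. P = [[1, 4, 5], [3], [7]].
Insert 6: appended to row 1. P = [[1, 4, 5, 6], [3], [7]].
Insert 2: 2 bumps 4 from row 1; 4 appends to row 2. P = [[1, 2, 5, 6], [3, 4], [7]].

So P = [[1, 2, 5, 6], [3, 4], [7]], Q = [[1, 3, 4, 6], [2, 7], [5]].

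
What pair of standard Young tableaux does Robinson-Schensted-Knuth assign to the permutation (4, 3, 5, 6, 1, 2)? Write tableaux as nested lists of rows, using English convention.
P = [[1, 2, 6], [3, 5], [4]], Q = [[1, 3, 4], [2, 6], [5]]

Insert each entry of the permutation into P by Schensted row insertion, recording in Q the position of each new cell.

After inserting 4: P = [[4]].
After inserting 3: P = [[3], [4]].
After inserting 5: P = [[3, 5], [4]].
After inserting 6: P = [[3, 5, 6], [4]].
After inserting 1: P = [[1, 5, 6], [3], [4]].
After inserting 2: P = [[1, 2, 6], [3, 5], [4]].

So P = [[1, 2, 6], [3, 5], [4]], Q = [[1, 3, 4], [2, 6], [5]].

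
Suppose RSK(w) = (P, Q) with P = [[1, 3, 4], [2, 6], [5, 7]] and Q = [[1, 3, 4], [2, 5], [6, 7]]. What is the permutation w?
5 2 3 7 6 1 4

Reverse the RSK construction: for i from n down to 1, find the cell of Q containing i, remove the entry at that cell from P, and reverse-bump it up through P; the value ejected from row 1 is w(i).

Step i=7: Q has 7 at row 3, column 2; remove 7 from row 3 of P and reverse-bump: 7 enters row 2 and ejects 6; 6 enters row 1 and ejects 4. So w(7) = 4. P is now [[1, 3, 6], [2, 7], [5]].
Step i=6: Q has 6 at row 3, column 1; remove 5 from row 3 of P and reverse-bump: 5 enters row 2 and ejects 2; 2 enters row 1 and ejects 1. So w(6) = 1. P is now [[2, 3, 6], [5, 7]].
Step i=5: Q has 5 at row 2, column 2; remove 7 from row 2 of P and reverse-bump: 7 enters row 1 and ejects 6. So w(5) = 6. P is now [[2, 3, 7], [5]].
Step i=4: Q has 4 at row 1, column 3; remove that cell from P, ejecting 7. So w(4) = 7. P is now [[2, 3], [5]].
Step i=3: Q has 3 at row 1, column 2; remove that cell from P, ejecting 3. So w(3) = 3. P is now [[2], [5]].
Step i=2: Q has 2 at row 2, column 1; remove 5 from row 2 of P and reverse-bump: 5 enters row 1 and ejects 2. So w(2) = 2. P is now [[5]].
Step i=1: Q has 1 at row 1, column 1; remove that cell from P, ejecting 5. So w(1) = 5. P is now [].

So w = 5 2 3 7 6 1 4.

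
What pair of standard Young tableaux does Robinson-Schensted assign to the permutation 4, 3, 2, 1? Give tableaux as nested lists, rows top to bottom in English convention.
Insert each entry of the permutation into P by Schensted row insertion, recording in Q the position of each new cell.

Insert 4: appended to row 1. P = [[4]].
Insert 3: 3 bumps 4 from row 1; 4 starts row 2. P = [[3], [4]].
Insert 2: 2 bumps 3 from row 1; 3 bumps 4 from row 2; 4 starts row 3. P = [[2], [3], [4]].
Insert 1: 1 bumps 2 from row 1; 2 bumps 3 from row 2; 3 bumps 4 from row 3; 4 starts row 4. P = [[1], [2], [3], [4]].

So P = [[1], [2], [3], [4]], Q = [[1], [2], [3], [4]].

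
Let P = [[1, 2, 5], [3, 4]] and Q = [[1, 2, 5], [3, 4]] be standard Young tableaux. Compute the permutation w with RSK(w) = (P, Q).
Reverse the RSK construction: for i from n down to 1, find the cell of Q containing i, remove the entry at that cell from P, and reverse-bump it up through P; the value ejected from row 1 is w(i).

Step i=5: Q has 5 at row 1, column 3; remove that cell from P, ejecting 5. So w(5) = 5. P is now [[1, 2], [3, 4]].
Step i=4: Q has 4 at row 2, column 2; remove 4 from row 2 of P and reverse-bump: 4 enters row 1 and ejects 2. So w(4) = 2. P is now [[1, 4], [3]].
Step i=3: Q has 3 at row 2, column 1; remove 3 from row 2 of P and reverse-bump: 3 enters row 1 and ejects 1. So w(3) = 1. P is now [[3, 4]].
Step i=2: Q has 2 at row 1, column 2; remove that cell from P, ejecting 4. So w(2) = 4. P is now [[3]].
Step i=1: Q has 1 at row 1, column 1; remove that cell from P, ejecting 3. So w(1) = 3. P is now [].

So w = 3 4 1 2 5.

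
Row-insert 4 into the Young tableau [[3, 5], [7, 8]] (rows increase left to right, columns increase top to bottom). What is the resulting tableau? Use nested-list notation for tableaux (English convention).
[[3, 4], [5, 8], [7]]

In row 1, 4 replaces 5 (the leftmost entry greater than 4); 5 is bumped to row 2. In row 2, 5 replaces 7 (the leftmost entry greater than 5); 7 is bumped to row 3. 7 starts a new row 3. The new tableau is [[3, 4], [5, 8], [7]].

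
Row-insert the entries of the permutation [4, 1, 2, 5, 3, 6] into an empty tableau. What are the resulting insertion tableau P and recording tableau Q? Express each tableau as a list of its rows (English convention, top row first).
Insert each entry of the permutation into P by Schensted row insertion, recording in Q the position of each new cell.

Insert 4: appended to row 1. P = [[4]], Q = [[1]].
Insert 1: 1 bumps 4 from row 1; 4 starts row 2. P = [[1], [4]], Q = [[1], [2]].
Insert 2: appended to row 1. P = [[1, 2], [4]], Q = [[1, 3], [2]].
Insert 5: appended to row 1. P = [[1, 2, 5], [4]], Q = [[1, 3, 4], [2]].
Insert 3: 3 bumps 5 from row 1; 5 appends to row 2. P = [[1, 2, 3], [4, 5]], Q = [[1, 3, 4], [2, 5]].
Insert 6: appended to row 1. P = [[1, 2, 3, 6], [4, 5]], Q = [[1, 3, 4, 6], [2, 5]].

So P = [[1, 2, 3, 6], [4, 5]], Q = [[1, 3, 4, 6], [2, 5]].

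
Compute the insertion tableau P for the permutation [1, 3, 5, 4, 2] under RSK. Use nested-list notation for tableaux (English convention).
After inserting 1: P = [[1]].
After inserting 3: P = [[1, 3]].
After inserting 5: P = [[1, 3, 5]].
After inserting 4: P = [[1, 3, 4], [5]].
After inserting 2: P = [[1, 2, 4], [3], [5]].

So P = [[1, 2, 4], [3], [5]].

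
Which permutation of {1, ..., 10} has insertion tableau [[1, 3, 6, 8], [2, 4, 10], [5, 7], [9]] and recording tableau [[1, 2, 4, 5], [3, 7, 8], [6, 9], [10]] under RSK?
2 5 4 9 10 1 7 8 6 3

Reverse the RSK construction: for i from n down to 1, find the cell of Q containing i, remove the entry at that cell from P, and reverse-bump it up through P; the value ejected from row 1 is w(i).

Step i=10: Q has 10 at row 4, column 1; remove 9 from row 4 of P and reverse-bump: 9 enters row 3 and ejects 7; 7 enters row 2 and ejects 4; 4 enters row 1 and ejects 3. So w(10) = 3. P is now [[1, 4, 6, 8], [2, 7, 10], [5, 9]].
Step i=9: Q has 9 at row 3, column 2; remove 9 from row 3 of P and reverse-bump: 9 enters row 2 and ejects 7; 7 enters row 1 and ejects 6. So w(9) = 6. P is now [[1, 4, 7, 8], [2, 9, 10], [5]].
Step i=8: Q has 8 at row 2, column 3; remove 10 from row 2 of P and reverse-bump: 10 enters row 1 and ejects 8. So w(8) = 8. P is now [[1, 4, 7, 10], [2, 9], [5]].
Step i=7: Q has 7 at row 2, column 2; remove 9 from row 2 of P and reverse-bump: 9 enters row 1 and ejects 7. So w(7) = 7. P is now [[1, 4, 9, 10], [2], [5]].
Step i=6: Q has 6 at row 3, column 1; remove 5 from row 3 of P and reverse-bump: 5 enters row 2 and ejects 2; 2 enters row 1 and ejects 1. So w(6) = 1. P is now [[2, 4, 9, 10], [5]].
Step i=5: Q has 5 at row 1, column 4; remove that cell from P, ejecting 10. So w(5) = 10. P is now [[2, 4, 9], [5]].
Step i=4: Q has 4 at row 1, column 3; remove that cell from P, ejecting 9. So w(4) = 9. P is now [[2, 4], [5]].
Step i=3: Q has 3 at row 2, column 1; remove 5 from row 2 of P and reverse-bump: 5 enters row 1 and ejects 4. So w(3) = 4. P is now [[2, 5]].
Step i=2: Q has 2 at row 1, column 2; remove that cell from P, ejecting 5. So w(2) = 5. P is now [[2]].
Step i=1: Q has 1 at row 1, column 1; remove that cell from P, ejecting 2. So w(1) = 2. P is now [].

So w = 2 5 4 9 10 1 7 8 6 3.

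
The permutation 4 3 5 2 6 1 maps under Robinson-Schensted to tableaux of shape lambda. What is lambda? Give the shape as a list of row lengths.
Row-insert each entry into an empty tableau.

After inserting 4: P = [[4]].
After inserting 3: P = [[3], [4]].
After inserting 5: P = [[3, 5], [4]].
After inserting 2: P = [[2, 5], [3], [4]].
After inserting 6: P = [[2, 5, 6], [3], [4]].
After inserting 1: P = [[1, 5, 6], [2], [3], [4]].

The final insertion tableau P = [[1, 5, 6], [2], [3], [4]] has shape [3, 1, 1, 1].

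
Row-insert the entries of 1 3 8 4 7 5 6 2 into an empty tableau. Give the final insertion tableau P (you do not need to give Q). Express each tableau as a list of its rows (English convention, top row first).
P = [[1, 2, 4, 5, 6], [3], [7], [8]]

Insert 1: appended to row 1. P = [[1]].
Insert 3: appended to row 1. P = [[1, 3]].
Insert 8: appended to row 1. P = [[1, 3, 8]].
Insert 4: 4 bumps 8 from row 1; 8 starts row 2. P = [[1, 3, 4], [8]].
Insert 7: appended to row 1. P = [[1, 3, 4, 7], [8]].
Insert 5: 5 bumps 7 from row 1; 7 bumps 8 from row 2; 8 starts row 3. P = [[1, 3, 4, 5], [7], [8]].
Insert 6: appended to row 1. P = [[1, 3, 4, 5, 6], [7], [8]].
Insert 2: 2 bumps 3 from row 1; 3 bumps 7 from row 2; 7 bumps 8 from row 3; 8 starts row 4. P = [[1, 2, 4, 5, 6], [3], [7], [8]].

So P = [[1, 2, 4, 5, 6], [3], [7], [8]].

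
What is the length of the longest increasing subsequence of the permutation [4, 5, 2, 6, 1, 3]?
3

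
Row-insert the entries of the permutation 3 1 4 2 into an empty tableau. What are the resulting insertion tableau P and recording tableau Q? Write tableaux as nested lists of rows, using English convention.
Insert each entry of the permutation into P by Schensted row insertion, recording in Q the position of each new cell.

Insert 3: appended to row 1. P = [[3]].
Insert 1: 1 bumps 3 from row 1; 3 starts row 2. P = [[1], [3]].
Insert 4: appended to row 1. P = [[1, 4], [3]].
Insert 2: 2 bumps 4 from row 1; 4 appends to row 2. P = [[1, 2], [3, 4]].

So P = [[1, 2], [3, 4]], Q = [[1, 3], [2, 4]].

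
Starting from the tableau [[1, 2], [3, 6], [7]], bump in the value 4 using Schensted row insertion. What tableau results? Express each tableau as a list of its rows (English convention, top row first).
[[1, 2, 4], [3, 6], [7]]

4 is larger than every entry of row 1, so it is appended to row 1. The new tableau is [[1, 2, 4], [3, 6], [7]].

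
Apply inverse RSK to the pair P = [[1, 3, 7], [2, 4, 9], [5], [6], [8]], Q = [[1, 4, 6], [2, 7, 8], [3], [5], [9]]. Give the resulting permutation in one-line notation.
8 6 2 5 1 9 4 7 3

Reverse the RSK construction: for i from n down to 1, find the cell of Q containing i, remove the entry at that cell from P, and reverse-bump it up through P; the value ejected from row 1 is w(i).

Step i=9: Q has 9 at row 5, column 1; remove 8 from row 5 of P and reverse-bump: 8 enters row 4 and ejects 6; 6 enters row 3 and ejects 5; 5 enters row 2 and ejects 4; 4 enters row 1 and ejects 3. So w(9) = 3. P is now [[1, 4, 7], [2, 5, 9], [6], [8]].
Step i=8: Q has 8 at row 2, column 3; remove 9 from row 2 of P and reverse-bump: 9 enters row 1 and ejects 7. So w(8) = 7. P is now [[1, 4, 9], [2, 5], [6], [8]].
Step i=7: Q has 7 at row 2, column 2; remove 5 from row 2 of P and reverse-bump: 5 enters row 1 and ejects 4. So w(7) = 4. P is now [[1, 5, 9], [2], [6], [8]].
Step i=6: Q has 6 at row 1, column 3; remove that cell from P, ejecting 9. So w(6) = 9. P is now [[1, 5], [2], [6], [8]].
Step i=5: Q has 5 at row 4, column 1; remove 8 from row 4 of P and reverse-bump: 8 enters row 3 and ejects 6; 6 enters row 2 and ejects 2; 2 enters row 1 and ejects 1. So w(5) = 1. P is now [[2, 5], [6], [8]].
Step i=4: Q has 4 at row 1, column 2; remove that cell from P, ejecting 5. So w(4) = 5. P is now [[2], [6], [8]].
Step i=3: Q has 3 at row 3, column 1; remove 8 from row 3 of P and reverse-bump: 8 enters row 2 and ejects 6; 6 enters row 1 and ejects 2. So w(3) = 2. P is now [[6], [8]].
Step i=2: Q has 2 at row 2, column 1; remove 8 from row 2 of P and reverse-bump: 8 enters row 1 and ejects 6. So w(2) = 6. P is now [[8]].
Step i=1: Q has 1 at row 1, column 1; remove that cell from P, ejecting 8. So w(1) = 8. P is now [].

So w = 8 6 2 5 1 9 4 7 3.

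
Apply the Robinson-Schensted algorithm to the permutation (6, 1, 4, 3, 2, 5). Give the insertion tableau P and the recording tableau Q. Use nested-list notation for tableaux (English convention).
Insert each entry of the permutation into P by Schensted row insertion, recording in Q the position of each new cell.

Insert 6: appended to row 1. P = [[6]].
Insert 1: 1 bumps 6 from row 1; 6 starts row 2. P = [[1], [6]].
Insert 4: appended to row 1. P = [[1, 4], [6]].
Insert 3: 3 bumps 4 from row 1; 4 bumps 6 from row 2; 6 starts row 3. P = [[1, 3], [4], [6]].
Insert 2: 2 bumps 3 from row 1; 3 bumps 4 from row 2; 4 bumps 6 from row 3; 6 starts row 4. P = [[1, 2], [3], [4], [6]].
Insert 5: appended to row 1. P = [[1, 2, 5], [3], [4], [6]].

So P = [[1, 2, 5], [3], [4], [6]], Q = [[1, 3, 6], [2], [4], [5]].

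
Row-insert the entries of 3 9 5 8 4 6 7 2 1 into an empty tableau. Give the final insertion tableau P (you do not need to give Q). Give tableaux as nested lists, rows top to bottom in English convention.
Insert 3: appended to row 1. P = [[3]].
Insert 9: appended to row 1. P = [[3, 9]].
Insert 5: 5 bumps 9 from row 1; 9 starts row 2. P = [[3, 5], [9]].
Insert 8: appended to row 1. P = [[3, 5, 8], [9]].
Insert 4: 4 bumps 5 from row 1; 5 bumps 9 from row 2; 9 starts row 3. P = [[3, 4, 8], [5], [9]].
Insert 6: 6 bumps 8 from row 1; 8 appends to row 2. P = [[3, 4, 6], [5, 8], [9]].
Insert 7: appended to row 1. P = [[3, 4, 6, 7], [5, 8], [9]].
Insert 2: 2 bumps 3 from row 1; 3 bumps 5 from row 2; 5 bumps 9 from row 3; 9 starts row 4. P = [[2, 4, 6, 7], [3, 8], [5], [9]].
Insert 1: 1 bumps 2 from row 1; 2 bumps 3 from row 2; 3 bumps 5 from row 3; 5 bumps 9 from row 4; 9 starts row 5. P = [[1, 4, 6, 7], [2, 8], [3], [5], [9]].

So P = [[1, 4, 6, 7], [2, 8], [3], [5], [9]].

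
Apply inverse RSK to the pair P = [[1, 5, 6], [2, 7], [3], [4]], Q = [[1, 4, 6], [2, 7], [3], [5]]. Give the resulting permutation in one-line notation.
Reverse the RSK construction: for i from n down to 1, find the cell of Q containing i, remove the entry at that cell from P, and reverse-bump it up through P; the value ejected from row 1 is w(i).

Step i=7: Q has 7 at row 2, column 2; remove 7 from row 2 of P and reverse-bump: 7 enters row 1 and ejects 6. So w(7) = 6. P is now [[1, 5, 7], [2], [3], [4]].
Step i=6: Q has 6 at row 1, column 3; remove that cell from P, ejecting 7. So w(6) = 7. P is now [[1, 5], [2], [3], [4]].
Step i=5: Q has 5 at row 4, column 1; remove 4 from row 4 of P and reverse-bump: 4 enters row 3 and ejects 3; 3 enters row 2 and ejects 2; 2 enters row 1 and ejects 1. So w(5) = 1. P is now [[2, 5], [3], [4]].
Step i=4: Q has 4 at row 1, column 2; remove that cell from P, ejecting 5. So w(4) = 5. P is now [[2], [3], [4]].
Step i=3: Q has 3 at row 3, column 1; remove 4 from row 3 of P and reverse-bump: 4 enters row 2 and ejects 3; 3 enters row 1 and ejects 2. So w(3) = 2. P is now [[3], [4]].
Step i=2: Q has 2 at row 2, column 1; remove 4 from row 2 of P and reverse-bump: 4 enters row 1 and ejects 3. So w(2) = 3. P is now [[4]].
Step i=1: Q has 1 at row 1, column 1; remove that cell from P, ejecting 4. So w(1) = 4. P is now [].

So w = 4 3 2 5 1 7 6.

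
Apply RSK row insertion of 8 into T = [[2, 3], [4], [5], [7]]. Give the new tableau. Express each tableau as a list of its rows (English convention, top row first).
8 is larger than every entry of row 1, so it is appended to row 1. The new tableau is [[2, 3, 8], [4], [5], [7]].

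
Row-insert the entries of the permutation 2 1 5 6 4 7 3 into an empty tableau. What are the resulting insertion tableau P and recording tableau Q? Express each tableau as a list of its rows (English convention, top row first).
Insert each entry of the permutation into P by Schensted row insertion, recording in Q the position of each new cell.

Insert 2: appended to row 1. P = [[2]], Q = [[1]].
Insert 1: 1 bumps 2 from row 1; 2 starts row 2. P = [[1], [2]], Q = [[1], [2]].
Insert 5: appended to row 1. P = [[1, 5], [2]], Q = [[1, 3], [2]].
Insert 6: appended to row 1. P = [[1, 5, 6], [2]], Q = [[1, 3, 4], [2]].
Insert 4: 4 bumps 5 from row 1; 5 appends to row 2. P = [[1, 4, 6], [2, 5]], Q = [[1, 3, 4], [2, 5]].
Insert 7: appended to row 1. P = [[1, 4, 6, 7], [2, 5]], Q = [[1, 3, 4, 6], [2, 5]].
Insert 3: 3 bumps 4 from row 1; 4 bumps 5 from row 2; 5 starts row 3. P = [[1, 3, 6, 7], [2, 4], [5]], Q = [[1, 3, 4, 6], [2, 5], [7]].

So P = [[1, 3, 6, 7], [2, 4], [5]], Q = [[1, 3, 4, 6], [2, 5], [7]].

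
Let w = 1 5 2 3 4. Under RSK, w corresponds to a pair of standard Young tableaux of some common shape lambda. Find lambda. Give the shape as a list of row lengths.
Row-insert each entry into an empty tableau.

After inserting 1: P = [[1]].
After inserting 5: P = [[1, 5]].
After inserting 2: P = [[1, 2], [5]].
After inserting 3: P = [[1, 2, 3], [5]].
After inserting 4: P = [[1, 2, 3, 4], [5]].

The final insertion tableau P = [[1, 2, 3, 4], [5]] has shape [4, 1].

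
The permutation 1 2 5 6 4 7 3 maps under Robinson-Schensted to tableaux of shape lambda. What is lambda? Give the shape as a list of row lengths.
[5, 1, 1]

Row-insert each entry into an empty tableau.

After inserting 1: P = [[1]].
After inserting 2: P = [[1, 2]].
After inserting 5: P = [[1, 2, 5]].
After inserting 6: P = [[1, 2, 5, 6]].
After inserting 4: P = [[1, 2, 4, 6], [5]].
After inserting 7: P = [[1, 2, 4, 6, 7], [5]].
After inserting 3: P = [[1, 2, 3, 6, 7], [4], [5]].

The final insertion tableau P = [[1, 2, 3, 6, 7], [4], [5]] has shape [5, 1, 1].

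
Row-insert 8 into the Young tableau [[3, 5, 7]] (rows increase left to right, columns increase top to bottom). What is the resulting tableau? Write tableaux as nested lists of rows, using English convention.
[[3, 5, 7, 8]]

8 is larger than every entry of row 1, so it is appended to row 1. The new tableau is [[3, 5, 7, 8]].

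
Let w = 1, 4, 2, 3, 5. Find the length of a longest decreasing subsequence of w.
2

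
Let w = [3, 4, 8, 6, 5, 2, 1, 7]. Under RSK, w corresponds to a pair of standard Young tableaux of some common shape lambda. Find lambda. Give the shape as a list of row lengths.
[4, 1, 1, 1, 1]

Row-insert each entry into an empty tableau.

After inserting 3: P = [[3]].
After inserting 4: P = [[3, 4]].
After inserting 8: P = [[3, 4, 8]].
After inserting 6: P = [[3, 4, 6], [8]].
After inserting 5: P = [[3, 4, 5], [6], [8]].
After inserting 2: P = [[2, 4, 5], [3], [6], [8]].
After inserting 1: P = [[1, 4, 5], [2], [3], [6], [8]].
After inserting 7: P = [[1, 4, 5, 7], [2], [3], [6], [8]].

The final insertion tableau P = [[1, 4, 5, 7], [2], [3], [6], [8]] has shape [4, 1, 1, 1, 1].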